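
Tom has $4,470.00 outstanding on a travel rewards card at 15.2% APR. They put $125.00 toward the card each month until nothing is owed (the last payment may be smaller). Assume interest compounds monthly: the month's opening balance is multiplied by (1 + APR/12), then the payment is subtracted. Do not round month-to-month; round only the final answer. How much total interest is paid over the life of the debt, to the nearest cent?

$1,520.64

Monthly rate r = 15.2%/12 = 1.26667% = 0.0126667.
Payoff takes n = ⌈−ln(1 − rB₀/P)/ln(1+r)⌉ = ⌈47.925⌉ = 48 payments; the last is $115.64.
Total paid = 47·$125.00 + $115.64 = $5,990.64.
Total interest = total paid − principal = $5,990.64 − $4,470.00 = $1,520.64.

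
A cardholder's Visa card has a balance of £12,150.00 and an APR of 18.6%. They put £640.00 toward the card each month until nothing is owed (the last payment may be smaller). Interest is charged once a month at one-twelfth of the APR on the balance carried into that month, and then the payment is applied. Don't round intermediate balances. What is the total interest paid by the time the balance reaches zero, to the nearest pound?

Monthly rate r = 18.6%/12 = 1.55% = 0.0155.
Payoff takes n = ⌈−ln(1 − rB₀/P)/ln(1+r)⌉ = ⌈22.658⌉ = 23 payments; the last is £422.24.
Total paid = 22·£640.00 + £422.24 = £14,502.24.
Total interest = total paid − principal = £14,502.24 − £12,150.00 = £2,352.24.

£2,352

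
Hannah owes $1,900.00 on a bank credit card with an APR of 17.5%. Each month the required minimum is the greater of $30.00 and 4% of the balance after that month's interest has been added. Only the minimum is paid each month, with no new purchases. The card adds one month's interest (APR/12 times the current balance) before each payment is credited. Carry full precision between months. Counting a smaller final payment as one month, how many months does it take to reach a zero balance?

67 months

Monthly rate r = 17.5%/12 = 1.45833% = 0.0145833.
While 4% of the post-interest balance exceeds $30.00, each month B ← (B·(1+r))·(1 − 0.04), i.e. B shrinks by the factor (1+r)·0.96 = 0.974.
This holds for months 1–36. Entering month 37 the balance is $736.00; 4% of the post-interest balance is now below $30.00, so the flat $30.00 minimum applies from here.
From month 37 a fixed $30.00 at rate r clears $736.00 in 31 more payments. Total: 36 + 31 = 67 months.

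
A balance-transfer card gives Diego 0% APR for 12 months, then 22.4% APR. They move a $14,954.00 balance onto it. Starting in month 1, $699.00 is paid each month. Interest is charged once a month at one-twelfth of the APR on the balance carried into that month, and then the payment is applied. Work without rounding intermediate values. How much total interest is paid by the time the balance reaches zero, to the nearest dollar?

$722

Promo months 1–12 at r₀ = 0%/12 = 0; months 13+ at r₁ = 22.4%/12 = 0.0186667.
After month 12 (no interest yet): B = $14,954.00 − 12·$699.00 = $6,566.00.
Then at r₁ with $699.00/mo: n₂ = −ln(1 − r₁·B/P)/ln(1+r₁) ≈ 10.42 → 11 more payments.
Total paid = 22·$699.00 + $298.00 = $15,676.00; interest = $15,676.00 − $14,954.00 = $722.00.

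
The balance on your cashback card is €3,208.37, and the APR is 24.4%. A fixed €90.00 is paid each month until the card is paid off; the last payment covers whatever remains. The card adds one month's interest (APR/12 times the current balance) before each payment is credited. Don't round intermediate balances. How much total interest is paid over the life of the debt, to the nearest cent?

Monthly rate r = 24.4%/12 = 2.03333% = 0.0203333.
Payoff takes n = ⌈−ln(1 − rB₀/P)/ln(1+r)⌉ = ⌈64.108⌉ = 65 payments; the last is €9.81.
Total paid = 64·€90.00 + €9.81 = €5,769.81.
Total interest = total paid − principal = €5,769.81 − €3,208.37 = €2,561.44.

€2,561.44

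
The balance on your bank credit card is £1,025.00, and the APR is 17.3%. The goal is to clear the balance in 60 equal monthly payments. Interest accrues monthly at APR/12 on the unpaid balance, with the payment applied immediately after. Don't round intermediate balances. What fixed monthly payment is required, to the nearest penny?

£25.64

Monthly rate r = 17.3%/12 = 1.44167% = 0.0144167.
Level-payment amortization: P = B₀·r / (1 − (1+r)^(−n)) = 1025.00·0.0144167 / (1 − 1.01442^(−60)).
Denominator 1 − (1+r)^(−60) = 0.57634002.
P = 14.7771 / 0.57634002 ≈ 25.64.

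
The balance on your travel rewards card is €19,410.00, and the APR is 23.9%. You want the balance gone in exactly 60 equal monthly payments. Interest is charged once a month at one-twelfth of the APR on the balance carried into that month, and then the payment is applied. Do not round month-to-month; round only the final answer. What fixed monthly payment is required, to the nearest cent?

Monthly rate r = 23.9%/12 = 1.99167% = 0.0199167.
Level-payment amortization: P = B₀·r / (1 − (1+r)^(−n)) = 19410.00·0.0199167 / (1 − 1.01992^(−60)).
Denominator 1 − (1+r)^(−60) = 0.693719974.
P = 386.582 / 0.693719974 ≈ 557.26.

€557.26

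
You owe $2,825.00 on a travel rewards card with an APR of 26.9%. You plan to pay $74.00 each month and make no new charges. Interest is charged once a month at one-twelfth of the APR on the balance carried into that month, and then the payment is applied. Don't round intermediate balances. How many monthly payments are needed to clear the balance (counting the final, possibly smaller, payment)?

88 payments

Monthly rate r = 26.9%/12 = 2.24167% = 0.0224167.
Recurrence: B ← B·(1+r) − $74.00.
Month 1: interest $63.33; balance after payment $2,814.33.
Month 2: interest $63.09; balance after payment $2,803.41.
Closed form: n = −ln(1 − rB₀/P)/ln(1+r) = −ln(0.14423)/ln(1.02242) ≈ 87.345, so the balance reaches zero during payment 88.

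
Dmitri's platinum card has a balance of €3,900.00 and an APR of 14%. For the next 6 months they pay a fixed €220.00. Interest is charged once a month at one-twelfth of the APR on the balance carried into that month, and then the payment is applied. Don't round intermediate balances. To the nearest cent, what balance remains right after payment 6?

Monthly rate r = 14%/12 = 1.16667% = 0.0116667.
Each month: B ← B·(1+r) − €220.00.
Month 1: interest €45.50; balance after payment €3,725.50.
Month 2: interest €43.46; balance after payment €3,548.96.
Month 3: interest €41.40; balance after payment €3,370.37.
Month 4: interest €39.32; balance after payment €3,189.69.
Month 5: interest €37.21; balance after payment €3,006.90.
Month 6: interest €35.08; balance after payment €2,821.98.

€2,821.98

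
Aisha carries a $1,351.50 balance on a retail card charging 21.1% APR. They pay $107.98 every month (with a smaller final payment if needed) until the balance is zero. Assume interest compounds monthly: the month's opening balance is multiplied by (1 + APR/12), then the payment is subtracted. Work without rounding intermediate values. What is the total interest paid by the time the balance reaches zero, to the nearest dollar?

$188

Monthly rate r = 21.1%/12 = 1.75833% = 0.0175833.
Payoff takes n = ⌈−ln(1 − rB₀/P)/ln(1+r)⌉ = ⌈14.260⌉ = 15 payments; the last is $28.26.
Total paid = 14·$107.98 + $28.26 = $1,539.98.
Total interest = total paid − principal = $1,539.98 − $1,351.50 = $188.48.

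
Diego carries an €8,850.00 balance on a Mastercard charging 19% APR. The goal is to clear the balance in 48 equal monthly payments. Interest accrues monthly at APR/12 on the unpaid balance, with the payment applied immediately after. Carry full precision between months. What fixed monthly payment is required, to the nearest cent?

€264.62

Monthly rate r = 19%/12 = 1.58333% = 0.0158333.
Level-payment amortization: P = B₀·r / (1 − (1+r)^(−n)) = 8850.00·0.0158333 / (1 − 1.01583^(−48)).
Denominator 1 − (1+r)^(−48) = 0.529540827.
P = 140.125 / 0.529540827 ≈ 264.62.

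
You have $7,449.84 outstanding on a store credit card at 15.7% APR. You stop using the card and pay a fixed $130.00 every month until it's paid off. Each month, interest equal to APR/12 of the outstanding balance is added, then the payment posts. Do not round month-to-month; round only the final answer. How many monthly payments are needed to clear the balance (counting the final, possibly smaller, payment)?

107 months

Monthly rate r = 15.7%/12 = 1.30833% = 0.0130833.
Recurrence: B ← B·(1+r) − $130.00.
Month 1: interest $97.47; balance after payment $7,417.31.
Month 2: interest $97.04; balance after payment $7,384.35.
Closed form: n = −ln(1 − rB₀/P)/ln(1+r) = −ln(0.25024)/ln(1.01308) ≈ 106.576, so the balance reaches zero during payment 107.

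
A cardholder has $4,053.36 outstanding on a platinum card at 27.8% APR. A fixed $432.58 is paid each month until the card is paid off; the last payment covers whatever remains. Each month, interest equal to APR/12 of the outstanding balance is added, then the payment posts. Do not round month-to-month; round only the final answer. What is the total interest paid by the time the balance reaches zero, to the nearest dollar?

$570

Monthly rate r = 27.8%/12 = 2.31667% = 0.0231667.
Payoff takes n = ⌈−ln(1 − rB₀/P)/ln(1+r)⌉ = ⌈10.685⌉ = 11 payments; the last is $297.53.
Total paid = 10·$432.58 + $297.53 = $4,623.33.
Total interest = total paid − principal = $4,623.33 − $4,053.36 = $569.97.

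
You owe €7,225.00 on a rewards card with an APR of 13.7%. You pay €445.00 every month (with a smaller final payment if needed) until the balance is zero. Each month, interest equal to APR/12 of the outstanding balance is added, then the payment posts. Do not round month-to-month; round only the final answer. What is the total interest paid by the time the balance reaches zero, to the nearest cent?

€811.55

Monthly rate r = 13.7%/12 = 1.14167% = 0.0114167.
Payoff takes n = ⌈−ln(1 − rB₀/P)/ln(1+r)⌉ = ⌈18.059⌉ = 19 payments; the last is €26.55.
Total paid = 18·€445.00 + €26.55 = €8,036.55.
Total interest = total paid − principal = €8,036.55 − €7,225.00 = €811.55.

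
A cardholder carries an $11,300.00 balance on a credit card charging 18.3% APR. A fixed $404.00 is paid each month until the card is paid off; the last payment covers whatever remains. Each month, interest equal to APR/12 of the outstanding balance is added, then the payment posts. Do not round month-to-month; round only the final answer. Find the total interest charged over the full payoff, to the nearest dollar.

Monthly rate r = 18.3%/12 = 1.525% = 0.01525.
Payoff takes n = ⌈−ln(1 − rB₀/P)/ln(1+r)⌉ = ⌈36.742⌉ = 37 payments; the last is $300.17.
Total paid = 36·$404.00 + $300.17 = $14,844.17.
Total interest = total paid − principal = $14,844.17 − $11,300.00 = $3,544.17.

$3,544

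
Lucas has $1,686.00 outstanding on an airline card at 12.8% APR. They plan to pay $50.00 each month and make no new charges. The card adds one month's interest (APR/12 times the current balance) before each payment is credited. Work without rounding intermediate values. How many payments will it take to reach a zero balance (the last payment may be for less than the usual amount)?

43 payments

Monthly rate r = 12.8%/12 = 1.06667% = 0.0106667.
Recurrence: B ← B·(1+r) − $50.00.
Month 1: interest $17.98; balance after payment $1,653.98.
Month 2: interest $17.64; balance after payment $1,621.63.
Closed form: n = −ln(1 − rB₀/P)/ln(1+r) = −ln(0.64032)/ln(1.01067) ≈ 42.015, so the balance reaches zero during payment 43.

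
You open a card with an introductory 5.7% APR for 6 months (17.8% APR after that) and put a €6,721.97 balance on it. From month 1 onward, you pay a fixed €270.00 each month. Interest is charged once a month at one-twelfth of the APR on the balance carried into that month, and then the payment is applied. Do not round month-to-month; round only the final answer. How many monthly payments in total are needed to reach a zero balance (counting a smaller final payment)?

30 months

Promo months 1–6 at r₀ = 5.7%/12 = 0.00475; months 7+ at r₁ = 17.8%/12 = 0.0148333.
After month 6: iterate B ← B·(1+r₀) − €270.00 for 6 months → €5,276.48.
Then at r₁ with €270.00/mo: n₂ = −ln(1 − r₁·B/P)/ln(1+r₁) ≈ 23.25 → 24 more payments.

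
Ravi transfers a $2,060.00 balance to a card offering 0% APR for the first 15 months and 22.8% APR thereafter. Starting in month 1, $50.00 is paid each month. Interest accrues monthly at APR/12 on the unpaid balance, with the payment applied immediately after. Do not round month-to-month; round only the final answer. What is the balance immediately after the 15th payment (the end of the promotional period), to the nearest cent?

Promo months 1–15 at r₀ = 0%/12 = 0; months 16+ at r₁ = 22.8%/12 = 0.019.
After month 15 (no interest yet): B = $2,060.00 − 15·$50.00 = $1,310.00.

$1,310.00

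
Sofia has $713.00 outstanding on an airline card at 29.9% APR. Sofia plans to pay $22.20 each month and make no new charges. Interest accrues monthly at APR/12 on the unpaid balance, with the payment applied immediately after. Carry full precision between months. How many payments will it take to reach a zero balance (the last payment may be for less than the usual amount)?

Monthly rate r = 29.9%/12 = 2.49167% = 0.0249167.
Recurrence: B ← B·(1+r) − $22.20.
Month 1: interest $17.77; balance after payment $708.57.
Month 2: interest $17.66; balance after payment $704.02.
Closed form: n = −ln(1 − rB₀/P)/ln(1+r) = −ln(0.19975)/ln(1.02492) ≈ 65.445, so the balance reaches zero during payment 66.

66 payments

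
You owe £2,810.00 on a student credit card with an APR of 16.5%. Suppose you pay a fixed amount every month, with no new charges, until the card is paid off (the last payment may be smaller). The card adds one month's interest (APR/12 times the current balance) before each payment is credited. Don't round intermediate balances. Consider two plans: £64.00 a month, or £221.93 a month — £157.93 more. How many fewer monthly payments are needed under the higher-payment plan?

Monthly rate r = 16.5%/12 = 1.375% = 0.01375.
At £64.00/mo: n = ⌈−ln(1 − rB₀/P)/ln(1+r)⌉ = 68 payments (last £49.93); total interest = total paid − £2,810.00 = £1,527.93.
At £221.93/mo: 15 payments (last £1.48); total interest £298.50.
Payments saved = 68 − 15 = 53.

53 fewer payments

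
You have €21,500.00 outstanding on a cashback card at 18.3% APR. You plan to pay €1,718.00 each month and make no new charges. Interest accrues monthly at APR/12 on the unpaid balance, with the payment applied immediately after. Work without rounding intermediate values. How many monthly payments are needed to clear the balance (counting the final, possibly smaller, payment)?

14 payments

Monthly rate r = 18.3%/12 = 1.525% = 0.01525.
Recurrence: B ← B·(1+r) − €1,718.00.
Month 1: interest €327.88; balance after payment €20,109.88.
Month 2: interest €306.68; balance after payment €18,698.55.
Closed form: n = −ln(1 − rB₀/P)/ln(1+r) = −ln(0.80915)/ln(1.01525) ≈ 13.992, so the balance reaches zero during payment 14.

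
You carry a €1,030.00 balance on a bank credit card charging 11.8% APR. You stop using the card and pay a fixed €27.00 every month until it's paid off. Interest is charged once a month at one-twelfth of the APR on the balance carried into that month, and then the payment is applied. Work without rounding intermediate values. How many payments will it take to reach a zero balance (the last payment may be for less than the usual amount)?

49 months

Monthly rate r = 11.8%/12 = 0.983333% = 0.00983333.
Recurrence: B ← B·(1+r) − €27.00.
Month 1: interest €10.13; balance after payment €1,013.13.
Month 2: interest €9.96; balance after payment €996.09.
Closed form: n = −ln(1 − rB₀/P)/ln(1+r) = −ln(0.62488)/ln(1.00983) ≈ 48.052, so the balance reaches zero during payment 49.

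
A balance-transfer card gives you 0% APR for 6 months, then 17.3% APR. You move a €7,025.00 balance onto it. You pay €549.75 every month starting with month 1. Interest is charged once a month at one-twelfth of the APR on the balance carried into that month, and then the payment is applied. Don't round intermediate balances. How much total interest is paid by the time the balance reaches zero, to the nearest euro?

Promo months 1–6 at r₀ = 0%/12 = 0; months 7+ at r₁ = 17.3%/12 = 0.0144167.
After month 6 (no interest yet): B = €7,025.00 − 6·€549.75 = €3,726.50.
Then at r₁ with €549.75/mo: n₂ = −ln(1 − r₁·B/P)/ln(1+r₁) ≈ 7.18 → 8 more payments.
Total paid = 13·€549.75 + €101.93 = €7,248.68; interest = €7,248.68 − €7,025.00 = €223.68.

€224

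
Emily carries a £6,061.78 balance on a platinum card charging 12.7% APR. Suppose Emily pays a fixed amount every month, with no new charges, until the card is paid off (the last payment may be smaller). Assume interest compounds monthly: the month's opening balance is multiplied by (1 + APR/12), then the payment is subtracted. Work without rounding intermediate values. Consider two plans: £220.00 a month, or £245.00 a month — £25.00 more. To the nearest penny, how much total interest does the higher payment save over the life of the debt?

Monthly rate r = 12.7%/12 = 1.05833% = 0.0105833.
At £220.00/mo: n = ⌈−ln(1 − rB₀/P)/ln(1+r)⌉ = 33 payments (last £164.70); total interest = total paid − £6,061.78 = £1,142.92.
At £245.00/mo: 29 payments (last £205.79); total interest £1,004.01.
Interest saved = £1,142.92 − £1,004.01 = £138.91.

£138.91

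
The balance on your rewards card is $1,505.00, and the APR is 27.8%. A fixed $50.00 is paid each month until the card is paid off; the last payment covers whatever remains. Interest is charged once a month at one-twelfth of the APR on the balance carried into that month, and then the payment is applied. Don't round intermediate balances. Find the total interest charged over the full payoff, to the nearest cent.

$1,104.13

Monthly rate r = 27.8%/12 = 2.31667% = 0.0231667.
Payoff takes n = ⌈−ln(1 − rB₀/P)/ln(1+r)⌉ = ⌈52.181⌉ = 53 payments; the last is $9.13.
Total paid = 52·$50.00 + $9.13 = $2,609.13.
Total interest = total paid − principal = $2,609.13 − $1,505.00 = $1,104.13.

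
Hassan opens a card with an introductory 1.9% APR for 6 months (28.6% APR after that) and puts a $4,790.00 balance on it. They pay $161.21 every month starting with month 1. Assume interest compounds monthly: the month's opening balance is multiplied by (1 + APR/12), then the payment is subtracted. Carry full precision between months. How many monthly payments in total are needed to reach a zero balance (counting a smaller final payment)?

42 months

Promo months 1–6 at r₀ = 1.9%/12 = 0.00158333; months 7+ at r₁ = 28.6%/12 = 0.0238333.
After month 6: iterate B ← B·(1+r₀) − $161.21 for 6 months → $3,864.59.
Then at r₁ with $161.21/mo: n₂ = −ln(1 − r₁·B/P)/ln(1+r₁) ≈ 35.96 → 36 more payments.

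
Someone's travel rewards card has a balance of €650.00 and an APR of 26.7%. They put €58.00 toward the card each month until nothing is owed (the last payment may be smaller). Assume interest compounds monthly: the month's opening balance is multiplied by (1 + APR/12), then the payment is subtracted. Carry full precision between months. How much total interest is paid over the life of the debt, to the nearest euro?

€106

Monthly rate r = 26.7%/12 = 2.225% = 0.02225.
Payoff takes n = ⌈−ln(1 − rB₀/P)/ln(1+r)⌉ = ⌈13.034⌉ = 14 payments; the last is €1.97.
Total paid = 13·€58.00 + €1.97 = €755.97.
Total interest = total paid − principal = €755.97 − €650.00 = €105.97.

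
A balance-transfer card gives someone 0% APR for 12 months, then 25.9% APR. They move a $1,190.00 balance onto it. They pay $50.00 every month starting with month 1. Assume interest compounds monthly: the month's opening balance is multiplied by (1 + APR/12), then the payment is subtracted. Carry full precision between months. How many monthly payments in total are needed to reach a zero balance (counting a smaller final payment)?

Promo months 1–12 at r₀ = 0%/12 = 0; months 13+ at r₁ = 25.9%/12 = 0.0215833.
After month 12 (no interest yet): B = $1,190.00 − 12·$50.00 = $590.00.
Then at r₁ with $50.00/mo: n₂ = −ln(1 − r₁·B/P)/ln(1+r₁) ≈ 13.77 → 14 more payments.

26 months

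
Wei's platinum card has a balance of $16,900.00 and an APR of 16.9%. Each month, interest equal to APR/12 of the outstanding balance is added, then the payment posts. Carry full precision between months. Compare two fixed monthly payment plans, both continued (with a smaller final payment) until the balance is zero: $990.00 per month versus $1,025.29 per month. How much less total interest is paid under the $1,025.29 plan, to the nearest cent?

Monthly rate r = 16.9%/12 = 1.40833% = 0.0140833.
At $990.00/mo: n = ⌈−ln(1 − rB₀/P)/ln(1+r)⌉ = 20 payments (last $657.28); total interest = total paid − $16,900.00 = $2,567.28.
At $1,025.29/mo: 19 payments (last $910.76); total interest $2,465.98.
Interest saved = $2,567.28 − $2,465.98 = $101.30.

$101.30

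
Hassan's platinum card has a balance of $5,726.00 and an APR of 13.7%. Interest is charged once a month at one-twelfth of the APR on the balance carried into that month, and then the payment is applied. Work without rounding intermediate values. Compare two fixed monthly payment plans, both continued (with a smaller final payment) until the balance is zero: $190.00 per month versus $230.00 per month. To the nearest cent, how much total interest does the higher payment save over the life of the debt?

Monthly rate r = 13.7%/12 = 1.14167% = 0.0114167.
At $190.00/mo: n = ⌈−ln(1 − rB₀/P)/ln(1+r)⌉ = 38 payments (last $28.02); total interest = total paid − $5,726.00 = $1,332.02.
At $230.00/mo: 30 payments (last $105.32); total interest $1,049.32.
Interest saved = $1,332.02 − $1,049.32 = $282.70.

$282.70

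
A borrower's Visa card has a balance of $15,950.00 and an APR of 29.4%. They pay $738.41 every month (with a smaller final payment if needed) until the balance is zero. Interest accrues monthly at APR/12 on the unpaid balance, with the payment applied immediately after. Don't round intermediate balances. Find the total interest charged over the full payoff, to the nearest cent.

Monthly rate r = 29.4%/12 = 2.45% = 0.0245.
Payoff takes n = ⌈−ln(1 − rB₀/P)/ln(1+r)⌉ = ⌈31.124⌉ = 32 payments; the last is $92.52.
Total paid = 31·$738.41 + $92.52 = $22,983.23.
Total interest = total paid − principal = $22,983.23 − $15,950.00 = $7,033.23.

$7,033.23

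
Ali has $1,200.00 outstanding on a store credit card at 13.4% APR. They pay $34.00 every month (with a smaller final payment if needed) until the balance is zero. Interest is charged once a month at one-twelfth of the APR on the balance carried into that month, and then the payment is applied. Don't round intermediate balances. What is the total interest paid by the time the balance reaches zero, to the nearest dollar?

$334

Monthly rate r = 13.4%/12 = 1.11667% = 0.0111667.
Payoff takes n = ⌈−ln(1 − rB₀/P)/ln(1+r)⌉ = ⌈45.122⌉ = 46 payments; the last is $4.17.
Total paid = 45·$34.00 + $4.17 = $1,534.17.
Total interest = total paid − principal = $1,534.17 − $1,200.00 = $334.17.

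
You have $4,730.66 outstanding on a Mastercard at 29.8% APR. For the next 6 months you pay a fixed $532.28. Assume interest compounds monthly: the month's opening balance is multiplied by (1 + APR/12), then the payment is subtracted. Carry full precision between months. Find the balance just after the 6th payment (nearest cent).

Monthly rate r = 29.8%/12 = 2.48333% = 0.0248333.
Each month: B ← B·(1+r) − $532.28.
Month 1: interest $117.48; balance after payment $4,315.86.
Month 2: interest $107.18; balance after payment $3,890.76.
Month 3: interest $96.62; balance after payment $3,455.10.
Month 4: interest $85.80; balance after payment $3,008.62.
Month 5: interest $74.71; balance after payment $2,551.05.
Month 6: interest $63.35; balance after payment $2,082.12.

$2,082.12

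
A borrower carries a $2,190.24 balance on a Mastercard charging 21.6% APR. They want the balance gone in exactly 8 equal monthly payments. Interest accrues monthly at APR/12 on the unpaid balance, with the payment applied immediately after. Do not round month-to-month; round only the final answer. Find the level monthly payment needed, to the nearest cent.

Monthly rate r = 21.6%/12 = 1.8% = 0.018.
Level-payment amortization: P = B₀·r / (1 − (1+r)^(−n)) = 2190.24·0.018 / (1 − 1.018^(−8)).
Denominator 1 − (1+r)^(−8) = 0.133002638.
P = 39.4243 / 0.133002638 ≈ 296.42.

$296.42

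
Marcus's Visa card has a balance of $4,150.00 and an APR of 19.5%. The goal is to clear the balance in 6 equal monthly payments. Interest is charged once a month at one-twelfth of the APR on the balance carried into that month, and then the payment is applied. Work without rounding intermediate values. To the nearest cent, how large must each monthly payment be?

$731.53

Monthly rate r = 19.5%/12 = 1.625% = 0.01625.
Level-payment amortization: P = B₀·r / (1 − (1+r)^(−n)) = 4150.00·0.01625 / (1 − 1.01625^(−6)).
Denominator 1 − (1+r)^(−6) = 0.0921864758.
P = 67.4375 / 0.0921864758 ≈ 731.53.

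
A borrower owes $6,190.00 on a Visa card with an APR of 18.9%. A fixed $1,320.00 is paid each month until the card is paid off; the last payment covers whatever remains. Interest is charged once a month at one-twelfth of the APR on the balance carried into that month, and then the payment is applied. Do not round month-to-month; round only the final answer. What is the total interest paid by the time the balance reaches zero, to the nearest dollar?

Monthly rate r = 18.9%/12 = 1.575% = 0.01575.
Payoff takes n = ⌈−ln(1 − rB₀/P)/ln(1+r)⌉ = ⌈4.910⌉ = 5 payments; the last is $1,201.86.
Total paid = 4·$1,320.00 + $1,201.86 = $6,481.86.
Total interest = total paid − principal = $6,481.86 − $6,190.00 = $291.86.

$292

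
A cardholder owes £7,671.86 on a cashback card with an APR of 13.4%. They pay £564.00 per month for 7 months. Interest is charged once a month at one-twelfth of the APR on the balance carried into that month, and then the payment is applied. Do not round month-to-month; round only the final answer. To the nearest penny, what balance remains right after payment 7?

Monthly rate r = 13.4%/12 = 1.11667% = 0.0111667.
Each month: B ← B·(1+r) − £564.00.
Month 1: interest £85.67; balance after payment £7,193.53.
Month 2: interest £80.33; balance after payment £6,709.86.
Month 3: interest £74.93; balance after payment £6,220.78.
Month 4: interest £69.47; balance after payment £5,726.25.
Month 5: interest £63.94; balance after payment £5,226.19.
Month 6: interest £58.36; balance after payment £4,720.55.
Month 7: interest £52.71; balance after payment £4,209.26.

£4,209.26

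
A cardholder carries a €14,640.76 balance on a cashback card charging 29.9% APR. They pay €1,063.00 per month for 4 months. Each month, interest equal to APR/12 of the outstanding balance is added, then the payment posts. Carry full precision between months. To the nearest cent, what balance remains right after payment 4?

Monthly rate r = 29.9%/12 = 2.49167% = 0.0249167.
Each month: B ← B·(1+r) − €1,063.00.
Month 1: interest €364.80; balance after payment €13,942.56.
Month 2: interest €347.40; balance after payment €13,226.96.
Month 3: interest €329.57; balance after payment €12,493.53.
Month 4: interest €311.30; balance after payment €11,741.83.

€11,741.83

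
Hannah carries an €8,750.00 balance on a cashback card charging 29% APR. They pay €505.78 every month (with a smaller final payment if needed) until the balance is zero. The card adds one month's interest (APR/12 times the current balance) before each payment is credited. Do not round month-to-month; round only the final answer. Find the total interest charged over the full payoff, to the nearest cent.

€2,719.17

Monthly rate r = 29%/12 = 2.41667% = 0.0241667.
Payoff takes n = ⌈−ln(1 − rB₀/P)/ln(1+r)⌉ = ⌈22.674⌉ = 23 payments; the last is €342.01.
Total paid = 22·€505.78 + €342.01 = €11,469.17.
Total interest = total paid − principal = €11,469.17 − €8,750.00 = €2,719.17.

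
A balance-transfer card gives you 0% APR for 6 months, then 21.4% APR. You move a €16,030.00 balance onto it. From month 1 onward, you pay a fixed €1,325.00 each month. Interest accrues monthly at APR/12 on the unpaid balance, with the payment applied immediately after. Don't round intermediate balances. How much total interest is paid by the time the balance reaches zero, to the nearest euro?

Promo months 1–6 at r₀ = 0%/12 = 0; months 7+ at r₁ = 21.4%/12 = 0.0178333.
After month 6 (no interest yet): B = €16,030.00 − 6·€1,325.00 = €8,080.00.
Then at r₁ with €1,325.00/mo: n₂ = −ln(1 − r₁·B/P)/ln(1+r₁) ≈ 6.51 → 7 more payments.
Total paid = 12·€1,325.00 + €683.02 = €16,583.02; interest = €16,583.02 − €16,030.00 = €553.02.

€553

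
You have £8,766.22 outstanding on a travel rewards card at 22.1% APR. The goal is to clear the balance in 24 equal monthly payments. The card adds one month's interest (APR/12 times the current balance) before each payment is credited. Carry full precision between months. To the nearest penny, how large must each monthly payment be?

£455.21

Monthly rate r = 22.1%/12 = 1.84167% = 0.0184167.
Level-payment amortization: P = B₀·r / (1 − (1+r)^(−n)) = 8766.22·0.0184167 / (1 − 1.01842^(−24)).
Denominator 1 − (1+r)^(−24) = 0.354660799.
P = 161.445 / 0.354660799 ≈ 455.21.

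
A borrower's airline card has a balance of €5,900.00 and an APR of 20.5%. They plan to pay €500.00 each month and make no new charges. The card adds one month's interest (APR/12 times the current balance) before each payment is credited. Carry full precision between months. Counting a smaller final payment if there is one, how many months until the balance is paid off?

14 payments

Monthly rate r = 20.5%/12 = 1.70833% = 0.0170833.
Recurrence: B ← B·(1+r) − €500.00.
Month 1: interest €100.79; balance after payment €5,500.79.
Month 2: interest €93.97; balance after payment €5,094.76.
Closed form: n = −ln(1 − rB₀/P)/ln(1+r) = −ln(0.79842)/ln(1.01708) ≈ 13.290, so the balance reaches zero during payment 14.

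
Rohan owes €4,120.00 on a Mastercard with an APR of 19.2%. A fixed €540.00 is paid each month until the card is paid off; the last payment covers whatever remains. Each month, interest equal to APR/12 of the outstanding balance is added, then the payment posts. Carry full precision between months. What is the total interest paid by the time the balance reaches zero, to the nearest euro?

Monthly rate r = 19.2%/12 = 1.6% = 0.016.
Payoff takes n = ⌈−ln(1 − rB₀/P)/ln(1+r)⌉ = ⌈8.202⌉ = 9 payments; the last is €109.77.
Total paid = 8·€540.00 + €109.77 = €4,429.77.
Total interest = total paid − principal = €4,429.77 − €4,120.00 = €309.77.

€310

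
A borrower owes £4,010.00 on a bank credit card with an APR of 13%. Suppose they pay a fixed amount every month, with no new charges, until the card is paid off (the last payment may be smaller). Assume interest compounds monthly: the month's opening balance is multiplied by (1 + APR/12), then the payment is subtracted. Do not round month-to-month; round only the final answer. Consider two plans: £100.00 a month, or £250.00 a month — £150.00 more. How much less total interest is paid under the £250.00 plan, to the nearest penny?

Monthly rate r = 13%/12 = 1.08333% = 0.0108333.
At £100.00/mo: n = ⌈−ln(1 − rB₀/P)/ln(1+r)⌉ = 53 payments (last £89.09); total interest = total paid − £4,010.00 = £1,279.09.
At £250.00/mo: 18 payments (last £178.97); total interest £418.97.
Interest saved = £1,279.09 − £418.97 = £860.12.

£860.12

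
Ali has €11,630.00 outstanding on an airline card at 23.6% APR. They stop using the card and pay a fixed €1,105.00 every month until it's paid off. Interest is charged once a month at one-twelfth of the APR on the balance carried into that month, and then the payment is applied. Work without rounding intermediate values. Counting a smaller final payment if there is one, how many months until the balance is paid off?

Monthly rate r = 23.6%/12 = 1.96667% = 0.0196667.
Recurrence: B ← B·(1+r) − €1,105.00.
Month 1: interest €228.72; balance after payment €10,753.72.
Month 2: interest €211.49; balance after payment €9,860.21.
Closed form: n = −ln(1 − rB₀/P)/ln(1+r) = −ln(0.79301)/ln(1.01967) ≈ 11.908, so the balance reaches zero during payment 12.

12 payments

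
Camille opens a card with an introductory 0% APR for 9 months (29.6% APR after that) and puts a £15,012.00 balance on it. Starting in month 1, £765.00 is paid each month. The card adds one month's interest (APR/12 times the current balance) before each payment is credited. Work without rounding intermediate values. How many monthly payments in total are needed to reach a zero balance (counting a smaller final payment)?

22 payments

Promo months 1–9 at r₀ = 0%/12 = 0; months 10+ at r₁ = 29.6%/12 = 0.0246667.
After month 9 (no interest yet): B = £15,012.00 − 9·£765.00 = £8,127.00.
Then at r₁ with £765.00/mo: n₂ = −ln(1 − r₁·B/P)/ln(1+r₁) ≈ 12.47 → 13 more payments.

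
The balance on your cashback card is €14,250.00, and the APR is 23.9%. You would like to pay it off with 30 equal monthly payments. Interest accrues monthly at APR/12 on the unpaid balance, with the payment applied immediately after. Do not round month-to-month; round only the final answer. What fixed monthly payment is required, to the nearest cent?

€635.53

Monthly rate r = 23.9%/12 = 1.99167% = 0.0199167.
Level-payment amortization: P = B₀·r / (1 − (1+r)^(−n)) = 14250.00·0.0199167 / (1 − 1.01992^(−30)).
Denominator 1 − (1+r)^(−30) = 0.446574281.
P = 283.812 / 0.446574281 ≈ 635.53.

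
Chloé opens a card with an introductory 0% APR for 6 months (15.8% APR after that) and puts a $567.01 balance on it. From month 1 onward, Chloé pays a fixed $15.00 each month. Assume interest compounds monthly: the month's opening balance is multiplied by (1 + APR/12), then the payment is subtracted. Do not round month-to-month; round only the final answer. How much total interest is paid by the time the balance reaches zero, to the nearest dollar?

Promo months 1–6 at r₀ = 0%/12 = 0; months 7+ at r₁ = 15.8%/12 = 0.0131667.
After month 6 (no interest yet): B = $567.01 − 6·$15.00 = $477.01.
Then at r₁ with $15.00/mo: n₂ = −ln(1 − r₁·B/P)/ln(1+r₁) ≈ 41.47 → 42 more payments.
Total paid = 47·$15.00 + $7.13 = $712.13; interest = $712.13 − $567.01 = $145.12.

$145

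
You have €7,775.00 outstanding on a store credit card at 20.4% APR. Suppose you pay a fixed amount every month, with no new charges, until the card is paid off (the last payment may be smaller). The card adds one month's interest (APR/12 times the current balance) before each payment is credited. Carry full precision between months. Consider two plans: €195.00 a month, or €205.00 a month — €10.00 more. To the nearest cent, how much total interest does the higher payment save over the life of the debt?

€516.01

Monthly rate r = 20.4%/12 = 1.7% = 0.017.
At €195.00/mo: n = ⌈−ln(1 − rB₀/P)/ln(1+r)⌉ = 68 payments (last €37.50); total interest = total paid − €7,775.00 = €5,327.50.
At €205.00/mo: 62 payments (last €81.49); total interest €4,811.49.
Interest saved = €5,327.50 − €4,811.49 = €516.01.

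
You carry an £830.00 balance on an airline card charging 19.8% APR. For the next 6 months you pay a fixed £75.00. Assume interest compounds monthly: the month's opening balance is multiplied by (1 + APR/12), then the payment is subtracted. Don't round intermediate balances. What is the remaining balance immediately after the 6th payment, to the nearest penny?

£446.66

Monthly rate r = 19.8%/12 = 1.65% = 0.0165.
Each month: B ← B·(1+r) − £75.00.
Month 1: interest £13.70; balance after payment £768.70.
Month 2: interest £12.68; balance after payment £706.38.
Month 3: interest £11.66; balance after payment £643.03.
Month 4: interest £10.61; balance after payment £578.64.
Month 5: interest £9.55; balance after payment £513.19.
Month 6: interest £8.47; balance after payment £446.66.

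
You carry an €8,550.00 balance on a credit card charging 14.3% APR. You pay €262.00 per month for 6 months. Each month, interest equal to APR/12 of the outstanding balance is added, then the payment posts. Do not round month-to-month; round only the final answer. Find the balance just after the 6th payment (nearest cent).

€7,560.25

Monthly rate r = 14.3%/12 = 1.19167% = 0.0119167.
Each month: B ← B·(1+r) − €262.00.
Month 1: interest €101.89; balance after payment €8,389.89.
Month 2: interest €99.98; balance after payment €8,227.87.
Month 3: interest €98.05; balance after payment €8,063.92.
Month 4: interest €96.09; balance after payment €7,898.01.
Month 5: interest €94.12; balance after payment €7,730.13.
Month 6: interest €92.12; balance after payment €7,560.25.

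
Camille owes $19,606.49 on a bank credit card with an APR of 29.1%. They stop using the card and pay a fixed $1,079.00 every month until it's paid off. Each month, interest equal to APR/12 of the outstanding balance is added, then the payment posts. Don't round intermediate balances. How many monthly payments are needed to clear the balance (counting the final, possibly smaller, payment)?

25 payments

Monthly rate r = 29.1%/12 = 2.425% = 0.02425.
Recurrence: B ← B·(1+r) − $1,079.00.
Month 1: interest $475.46; balance after payment $19,002.95.
Month 2: interest $460.82; balance after payment $18,384.77.
Closed form: n = −ln(1 − rB₀/P)/ln(1+r) = −ln(0.55935)/ln(1.02425) ≈ 24.247, so the balance reaches zero during payment 25.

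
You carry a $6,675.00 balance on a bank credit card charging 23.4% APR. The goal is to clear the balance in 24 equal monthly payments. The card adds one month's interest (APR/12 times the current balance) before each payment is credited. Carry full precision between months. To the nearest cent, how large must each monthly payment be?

$350.92

Monthly rate r = 23.4%/12 = 1.95% = 0.0195.
Level-payment amortization: P = B₀·r / (1 − (1+r)^(−n)) = 6675.00·0.0195 / (1 − 1.0195^(−24)).
Denominator 1 − (1+r)^(−24) = 0.370919132.
P = 130.162 / 0.370919132 ≈ 350.92.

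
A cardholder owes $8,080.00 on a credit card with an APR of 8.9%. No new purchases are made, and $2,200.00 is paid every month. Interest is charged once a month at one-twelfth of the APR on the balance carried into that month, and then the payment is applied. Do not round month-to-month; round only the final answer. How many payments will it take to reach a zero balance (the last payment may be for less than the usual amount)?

Monthly rate r = 8.9%/12 = 0.741667% = 0.00741667.
Recurrence: B ← B·(1+r) − $2,200.00.
Month 1: interest $59.93; balance after payment $5,939.93.
Month 2: interest $44.05; balance after payment $3,783.98.
Month 3: interest $28.06; balance after payment $1,612.05.
Month 4: interest $11.96; balance after payment $0.00.

4 months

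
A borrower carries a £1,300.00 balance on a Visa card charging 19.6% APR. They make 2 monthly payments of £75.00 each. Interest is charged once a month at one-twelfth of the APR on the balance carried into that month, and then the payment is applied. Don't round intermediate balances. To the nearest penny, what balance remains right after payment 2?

Monthly rate r = 19.6%/12 = 1.63333% = 0.0163333.
Each month: B ← B·(1+r) − £75.00.
Month 1: interest £21.23; balance after payment £1,246.23.
Month 2: interest £20.36; balance after payment £1,191.59.

£1,191.59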